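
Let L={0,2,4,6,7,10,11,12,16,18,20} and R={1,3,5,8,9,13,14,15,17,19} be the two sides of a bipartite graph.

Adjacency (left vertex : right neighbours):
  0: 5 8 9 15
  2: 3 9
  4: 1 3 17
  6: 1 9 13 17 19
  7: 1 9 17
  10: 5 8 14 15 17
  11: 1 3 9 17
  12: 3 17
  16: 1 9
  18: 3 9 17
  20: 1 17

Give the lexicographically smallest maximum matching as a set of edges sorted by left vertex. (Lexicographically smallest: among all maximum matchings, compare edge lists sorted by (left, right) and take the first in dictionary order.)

|M| = 7 (so the lex-smallest maximum matching has 7 edges)
process left vertices in ascending order; for each, take the smallest-labelled available neighbour that still permits 7 edges overall, or leave it unmatched if none does
lex-smallest matching: {0-5, 2-3, 4-1, 6-13, 7-9, 10-8, 11-17}

Lex-smallest maximum matching: {(0,5), (2,3), (4,1), (6,13), (7,9), (10,8), (11,17)}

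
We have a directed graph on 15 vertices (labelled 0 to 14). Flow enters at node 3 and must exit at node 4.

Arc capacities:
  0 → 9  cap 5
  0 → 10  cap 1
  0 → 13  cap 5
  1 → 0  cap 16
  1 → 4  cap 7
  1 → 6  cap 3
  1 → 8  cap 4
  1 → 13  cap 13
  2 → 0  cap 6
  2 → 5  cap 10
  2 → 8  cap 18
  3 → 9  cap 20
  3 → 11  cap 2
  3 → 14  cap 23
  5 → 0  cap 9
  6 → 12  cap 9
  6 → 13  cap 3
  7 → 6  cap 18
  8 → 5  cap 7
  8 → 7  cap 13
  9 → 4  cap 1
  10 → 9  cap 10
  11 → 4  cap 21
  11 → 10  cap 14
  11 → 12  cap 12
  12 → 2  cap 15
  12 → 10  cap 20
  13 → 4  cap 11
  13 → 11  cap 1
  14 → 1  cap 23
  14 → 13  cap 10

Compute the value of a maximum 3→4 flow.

augment #1: 3→9→4 bottleneck 1, total now 1
augment #2: 3→11→4 bottleneck 2, total now 3
augment #3: 3→14→1→4 bottleneck 7, total now 10
augment #4: 3→14→13→4 bottleneck 10, total now 20
augment #5: 3→14→1→13→4 bottleneck 1, total now 21
augment #6: 3→14→1→13→11→4 bottleneck 1, total now 22

Maximum flow value: 22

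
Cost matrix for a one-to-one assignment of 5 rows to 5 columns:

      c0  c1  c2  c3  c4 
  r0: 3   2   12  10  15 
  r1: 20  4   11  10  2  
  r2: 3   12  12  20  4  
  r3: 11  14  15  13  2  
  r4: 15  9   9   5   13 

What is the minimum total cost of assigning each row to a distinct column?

optimal assignment: row0→col1 (cost 2), row1→col2 (cost 11), row2→col0 (cost 3), row3→col4 (cost 2), row4→col3 (cost 5)
total = 2 + 11 + 3 + 2 + 5 = 23

Minimum assignment cost: 23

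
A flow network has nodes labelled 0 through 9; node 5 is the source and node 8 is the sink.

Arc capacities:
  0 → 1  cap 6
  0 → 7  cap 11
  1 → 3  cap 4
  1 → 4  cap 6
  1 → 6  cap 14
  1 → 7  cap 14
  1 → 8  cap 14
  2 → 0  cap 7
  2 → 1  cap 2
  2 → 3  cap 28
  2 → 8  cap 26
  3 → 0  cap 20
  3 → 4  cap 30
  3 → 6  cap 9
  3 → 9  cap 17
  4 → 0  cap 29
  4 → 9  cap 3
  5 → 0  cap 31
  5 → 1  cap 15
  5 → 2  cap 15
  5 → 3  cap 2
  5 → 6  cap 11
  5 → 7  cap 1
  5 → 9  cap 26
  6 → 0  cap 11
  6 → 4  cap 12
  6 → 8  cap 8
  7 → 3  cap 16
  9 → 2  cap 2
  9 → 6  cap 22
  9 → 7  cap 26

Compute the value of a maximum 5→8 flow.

augment #1: 5→1→8 bottleneck 14, total now 14
augment #2: 5→2→8 bottleneck 15, total now 29
augment #3: 5→6→8 bottleneck 8, total now 37
augment #4: 5→9→2→8 bottleneck 2, total now 39

Maximum flow value: 39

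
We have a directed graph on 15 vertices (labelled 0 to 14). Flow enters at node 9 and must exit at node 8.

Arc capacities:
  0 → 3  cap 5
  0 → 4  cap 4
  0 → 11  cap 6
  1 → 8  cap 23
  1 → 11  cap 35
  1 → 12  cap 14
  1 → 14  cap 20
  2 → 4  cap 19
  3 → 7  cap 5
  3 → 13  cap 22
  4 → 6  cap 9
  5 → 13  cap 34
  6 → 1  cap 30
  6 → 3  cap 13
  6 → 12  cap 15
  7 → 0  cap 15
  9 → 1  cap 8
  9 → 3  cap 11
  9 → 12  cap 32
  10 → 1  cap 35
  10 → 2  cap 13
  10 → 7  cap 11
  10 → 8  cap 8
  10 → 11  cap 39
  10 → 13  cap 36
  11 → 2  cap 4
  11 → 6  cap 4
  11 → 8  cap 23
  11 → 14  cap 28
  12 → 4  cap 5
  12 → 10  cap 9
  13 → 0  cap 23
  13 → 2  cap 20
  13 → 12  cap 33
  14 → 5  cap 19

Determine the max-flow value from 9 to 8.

Maximum flow value: 32

augment #1: 9→1→8 bottleneck 8, total now 8
augment #2: 9→12→10→8 bottleneck 8, total now 16
augment #3: 9→12→10→1→8 bottleneck 1, total now 17
augment #4: 9→3→7→0→11→8 bottleneck 5, total now 22
augment #5: 9→3→13→0→11→8 bottleneck 1, total now 23
augment #6: 9→12→4→6→1→8 bottleneck 5, total now 28
augment #7: 9→3→13→0→4→6→1→8 bottleneck 4, total now 32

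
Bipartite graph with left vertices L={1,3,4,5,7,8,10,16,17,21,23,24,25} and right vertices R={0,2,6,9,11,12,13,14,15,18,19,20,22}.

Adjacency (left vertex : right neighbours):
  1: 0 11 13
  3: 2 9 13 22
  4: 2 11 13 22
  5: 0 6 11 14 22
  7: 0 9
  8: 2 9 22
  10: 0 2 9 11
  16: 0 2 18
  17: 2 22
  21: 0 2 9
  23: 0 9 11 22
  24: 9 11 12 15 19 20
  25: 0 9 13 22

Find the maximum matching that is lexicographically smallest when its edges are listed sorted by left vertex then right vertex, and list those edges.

|M| = 9 (so the lex-smallest maximum matching has 9 edges)
process left vertices in ascending order; for each, take the smallest-labelled available neighbour that still permits 9 edges overall, or leave it unmatched if none does
lex-smallest matching: {1-0, 3-2, 4-11, 5-6, 7-9, 8-22, 16-18, 24-12, 25-13}

Lex-smallest maximum matching: {(1,0), (3,2), (4,11), (5,6), (7,9), (8,22), (16,18), (24,12), (25,13)}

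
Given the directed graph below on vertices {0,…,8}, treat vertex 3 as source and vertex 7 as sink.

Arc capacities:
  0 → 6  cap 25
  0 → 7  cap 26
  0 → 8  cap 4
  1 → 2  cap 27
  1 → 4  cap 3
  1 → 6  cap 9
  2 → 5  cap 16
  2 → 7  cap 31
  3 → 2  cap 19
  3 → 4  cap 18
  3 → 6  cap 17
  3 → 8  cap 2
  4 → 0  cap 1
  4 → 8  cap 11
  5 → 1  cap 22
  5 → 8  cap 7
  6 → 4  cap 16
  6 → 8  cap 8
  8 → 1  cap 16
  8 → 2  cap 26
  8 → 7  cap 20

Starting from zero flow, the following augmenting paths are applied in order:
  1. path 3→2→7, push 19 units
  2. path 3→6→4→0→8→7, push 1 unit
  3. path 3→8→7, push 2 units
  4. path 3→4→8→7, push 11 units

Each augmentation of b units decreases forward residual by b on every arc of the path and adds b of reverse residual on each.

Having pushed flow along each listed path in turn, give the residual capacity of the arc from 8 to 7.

Residual capacity of (8,7): 6

after path 1 (3→2→7, push 19): res(8,7)=20
after path 2 (3→6→4→0→8→7, push 1): res(8,7)=19
after path 3 (3→8→7, push 2): res(8,7)=17
after path 4 (3→4→8→7, push 11): res(8,7)=6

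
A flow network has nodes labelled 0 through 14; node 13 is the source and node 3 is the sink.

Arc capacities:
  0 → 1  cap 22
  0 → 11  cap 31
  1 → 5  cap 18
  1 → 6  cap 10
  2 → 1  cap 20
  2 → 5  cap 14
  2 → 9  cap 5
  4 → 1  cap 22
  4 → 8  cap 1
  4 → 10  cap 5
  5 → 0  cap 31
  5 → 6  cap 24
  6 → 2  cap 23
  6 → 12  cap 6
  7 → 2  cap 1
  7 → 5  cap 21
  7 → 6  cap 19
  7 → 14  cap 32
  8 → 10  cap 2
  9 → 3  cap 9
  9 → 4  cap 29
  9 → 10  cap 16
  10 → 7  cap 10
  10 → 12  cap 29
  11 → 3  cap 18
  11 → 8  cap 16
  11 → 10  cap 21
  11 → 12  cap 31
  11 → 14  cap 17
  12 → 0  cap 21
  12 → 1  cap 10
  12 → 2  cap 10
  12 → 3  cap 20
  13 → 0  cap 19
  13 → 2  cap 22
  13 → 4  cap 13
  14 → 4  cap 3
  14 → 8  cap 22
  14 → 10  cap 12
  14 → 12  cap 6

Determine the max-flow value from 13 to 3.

augment #1: 13→0→11→3 bottleneck 18, total now 18
augment #2: 13→2→9→3 bottleneck 5, total now 23
augment #3: 13→0→11→12→3 bottleneck 1, total now 24
augment #4: 13→4→10→12→3 bottleneck 5, total now 29
augment #5: 13→2→1→6→12→3 bottleneck 6, total now 35
augment #6: 13→4→8→10→12→3 bottleneck 1, total now 36
augment #7: 13→2→5→0→11→12→3 bottleneck 7, total now 43

Maximum flow value: 43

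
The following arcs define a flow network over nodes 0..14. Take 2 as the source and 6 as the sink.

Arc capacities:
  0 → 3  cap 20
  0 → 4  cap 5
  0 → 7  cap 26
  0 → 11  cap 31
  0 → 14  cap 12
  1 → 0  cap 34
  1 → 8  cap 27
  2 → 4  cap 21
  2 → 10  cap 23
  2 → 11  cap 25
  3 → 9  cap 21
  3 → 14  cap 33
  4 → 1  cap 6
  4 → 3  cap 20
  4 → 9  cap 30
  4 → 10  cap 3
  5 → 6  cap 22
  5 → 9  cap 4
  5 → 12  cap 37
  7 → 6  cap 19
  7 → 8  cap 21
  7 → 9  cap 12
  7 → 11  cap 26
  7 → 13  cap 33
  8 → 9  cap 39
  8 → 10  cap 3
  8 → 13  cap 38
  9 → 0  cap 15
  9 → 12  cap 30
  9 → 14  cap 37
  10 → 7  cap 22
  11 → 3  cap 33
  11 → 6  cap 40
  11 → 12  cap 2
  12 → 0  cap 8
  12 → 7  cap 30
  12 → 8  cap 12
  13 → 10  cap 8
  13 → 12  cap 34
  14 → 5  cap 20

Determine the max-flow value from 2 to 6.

Maximum flow value: 68

augment #1: 2→11→6 bottleneck 25, total now 25
augment #2: 2→10→7→6 bottleneck 19, total now 44
augment #3: 2→10→7→11→6 bottleneck 3, total now 47
augment #4: 2→4→1→0→11→6 bottleneck 6, total now 53
augment #5: 2→4→3→14→5→6 bottleneck 15, total now 68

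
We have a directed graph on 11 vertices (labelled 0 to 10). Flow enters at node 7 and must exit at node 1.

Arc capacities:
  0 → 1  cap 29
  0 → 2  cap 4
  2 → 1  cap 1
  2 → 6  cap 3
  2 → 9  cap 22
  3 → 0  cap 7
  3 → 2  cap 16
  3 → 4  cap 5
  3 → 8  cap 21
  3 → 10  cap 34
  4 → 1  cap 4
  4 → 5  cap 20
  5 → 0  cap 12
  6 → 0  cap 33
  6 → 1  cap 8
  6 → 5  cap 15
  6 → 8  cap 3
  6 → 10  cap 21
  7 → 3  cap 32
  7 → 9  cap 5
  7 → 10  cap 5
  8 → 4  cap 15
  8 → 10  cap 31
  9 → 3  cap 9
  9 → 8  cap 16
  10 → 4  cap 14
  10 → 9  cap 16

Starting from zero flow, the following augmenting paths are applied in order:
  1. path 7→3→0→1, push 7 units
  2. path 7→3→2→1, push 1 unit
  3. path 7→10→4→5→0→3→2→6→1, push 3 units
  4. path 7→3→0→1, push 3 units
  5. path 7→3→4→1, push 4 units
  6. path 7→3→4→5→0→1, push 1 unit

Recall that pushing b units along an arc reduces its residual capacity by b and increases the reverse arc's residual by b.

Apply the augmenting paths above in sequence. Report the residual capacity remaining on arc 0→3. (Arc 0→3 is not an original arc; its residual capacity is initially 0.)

after path 1 (7→3→0→1, push 7): res(0,3)=7
after path 2 (7→3→2→1, push 1): res(0,3)=7
after path 3 (7→10→4→5→0→3→2→6→1, push 3): res(0,3)=4
after path 4 (7→3→0→1, push 3): res(0,3)=7
after path 5 (7→3→4→1, push 4): res(0,3)=7
after path 6 (7→3→4→5→0→1, push 1): res(0,3)=7

Residual capacity of (0,3): 7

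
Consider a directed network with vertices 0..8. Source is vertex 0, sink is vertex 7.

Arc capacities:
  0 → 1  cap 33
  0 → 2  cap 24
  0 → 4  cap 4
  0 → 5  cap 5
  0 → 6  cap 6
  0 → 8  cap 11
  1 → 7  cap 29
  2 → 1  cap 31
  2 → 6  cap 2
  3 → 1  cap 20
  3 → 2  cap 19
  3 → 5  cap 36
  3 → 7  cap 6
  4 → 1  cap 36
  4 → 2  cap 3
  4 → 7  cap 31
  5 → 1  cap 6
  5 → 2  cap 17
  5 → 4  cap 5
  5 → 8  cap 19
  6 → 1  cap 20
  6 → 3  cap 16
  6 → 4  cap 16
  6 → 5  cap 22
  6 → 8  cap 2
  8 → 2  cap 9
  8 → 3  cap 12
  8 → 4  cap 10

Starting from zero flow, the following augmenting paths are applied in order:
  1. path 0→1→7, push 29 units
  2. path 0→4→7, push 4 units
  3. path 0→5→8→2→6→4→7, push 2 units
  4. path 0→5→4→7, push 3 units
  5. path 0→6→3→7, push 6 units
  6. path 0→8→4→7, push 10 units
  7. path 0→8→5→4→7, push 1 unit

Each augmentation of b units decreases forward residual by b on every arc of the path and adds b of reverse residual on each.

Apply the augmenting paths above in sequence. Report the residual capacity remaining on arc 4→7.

Residual capacity of (4,7): 11

after path 1 (0→1→7, push 29): res(4,7)=31
after path 2 (0→4→7, push 4): res(4,7)=27
after path 3 (0→5→8→2→6→4→7, push 2): res(4,7)=25
after path 4 (0→5→4→7, push 3): res(4,7)=22
after path 5 (0→6→3→7, push 6): res(4,7)=22
after path 6 (0→8→4→7, push 10): res(4,7)=12
after path 7 (0→8→5→4→7, push 1): res(4,7)=11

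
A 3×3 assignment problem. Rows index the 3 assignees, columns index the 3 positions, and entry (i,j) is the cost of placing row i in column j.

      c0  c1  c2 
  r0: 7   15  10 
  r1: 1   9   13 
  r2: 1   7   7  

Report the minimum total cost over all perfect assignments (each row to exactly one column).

optimal assignment: row0→col2 (cost 10), row1→col0 (cost 1), row2→col1 (cost 7)
total = 10 + 1 + 7 = 18

Minimum assignment cost: 18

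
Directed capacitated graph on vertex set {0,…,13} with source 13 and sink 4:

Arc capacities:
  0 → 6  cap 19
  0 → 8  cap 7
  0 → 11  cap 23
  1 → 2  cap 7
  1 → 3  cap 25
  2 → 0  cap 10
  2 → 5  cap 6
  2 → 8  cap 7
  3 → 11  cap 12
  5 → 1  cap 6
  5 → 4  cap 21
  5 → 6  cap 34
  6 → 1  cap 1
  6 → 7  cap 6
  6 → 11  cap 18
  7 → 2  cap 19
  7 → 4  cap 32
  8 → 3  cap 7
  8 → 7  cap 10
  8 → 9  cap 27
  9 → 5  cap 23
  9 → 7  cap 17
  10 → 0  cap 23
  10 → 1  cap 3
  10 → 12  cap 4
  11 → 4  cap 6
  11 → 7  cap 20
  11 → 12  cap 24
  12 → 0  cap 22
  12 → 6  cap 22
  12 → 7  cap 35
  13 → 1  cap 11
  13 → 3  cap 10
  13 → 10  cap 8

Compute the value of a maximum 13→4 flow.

augment #1: 13→3→11→4 bottleneck 6, total now 6
augment #2: 13→1→2→5→4 bottleneck 6, total now 12
augment #3: 13→3→11→7→4 bottleneck 4, total now 16
augment #4: 13→10→12→7→4 bottleneck 4, total now 20
augment #5: 13→1→2→8→7→4 bottleneck 1, total now 21
augment #6: 13→1→3→11→7→4 bottleneck 2, total now 23
augment #7: 13→10→0→6→7→4 bottleneck 4, total now 27

Maximum flow value: 27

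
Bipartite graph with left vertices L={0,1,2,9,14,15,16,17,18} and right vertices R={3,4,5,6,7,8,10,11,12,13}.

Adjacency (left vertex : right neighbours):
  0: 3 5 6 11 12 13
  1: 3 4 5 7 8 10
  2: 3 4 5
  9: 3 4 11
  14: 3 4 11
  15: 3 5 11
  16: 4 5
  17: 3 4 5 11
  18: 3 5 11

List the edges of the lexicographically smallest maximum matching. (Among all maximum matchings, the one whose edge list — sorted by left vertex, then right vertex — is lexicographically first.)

Lex-smallest maximum matching: {(0,6), (1,7), (2,3), (9,4), (14,11), (15,5)}

|M| = 6 (so the lex-smallest maximum matching has 6 edges)
process left vertices in ascending order; for each, take the smallest-labelled available neighbour that still permits 6 edges overall, or leave it unmatched if none does
lex-smallest matching: {0-6, 1-7, 2-3, 9-4, 14-11, 15-5}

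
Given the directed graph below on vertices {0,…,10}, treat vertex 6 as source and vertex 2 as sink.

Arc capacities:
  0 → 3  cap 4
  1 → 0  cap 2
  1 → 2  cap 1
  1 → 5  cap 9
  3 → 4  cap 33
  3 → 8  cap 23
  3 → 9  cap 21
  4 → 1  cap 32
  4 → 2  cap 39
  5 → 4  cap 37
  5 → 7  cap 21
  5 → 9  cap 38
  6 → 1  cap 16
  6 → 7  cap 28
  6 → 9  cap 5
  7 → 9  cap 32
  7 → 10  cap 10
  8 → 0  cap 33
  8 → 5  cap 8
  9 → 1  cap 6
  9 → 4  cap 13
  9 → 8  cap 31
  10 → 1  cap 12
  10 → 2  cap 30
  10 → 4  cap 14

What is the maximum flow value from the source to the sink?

Maximum flow value: 45

augment #1: 6→1→2 bottleneck 1, total now 1
augment #2: 6→7→10→2 bottleneck 10, total now 11
augment #3: 6→9→4→2 bottleneck 5, total now 16
augment #4: 6→1→5→4→2 bottleneck 9, total now 25
augment #5: 6→7→9→4→2 bottleneck 8, total now 33
augment #6: 6→1→0→3→4→2 bottleneck 2, total now 35
augment #7: 6→7→9→8→5→4→2 bottleneck 8, total now 43
augment #8: 6→7→9→8→0→3→4→2 bottleneck 2, total now 45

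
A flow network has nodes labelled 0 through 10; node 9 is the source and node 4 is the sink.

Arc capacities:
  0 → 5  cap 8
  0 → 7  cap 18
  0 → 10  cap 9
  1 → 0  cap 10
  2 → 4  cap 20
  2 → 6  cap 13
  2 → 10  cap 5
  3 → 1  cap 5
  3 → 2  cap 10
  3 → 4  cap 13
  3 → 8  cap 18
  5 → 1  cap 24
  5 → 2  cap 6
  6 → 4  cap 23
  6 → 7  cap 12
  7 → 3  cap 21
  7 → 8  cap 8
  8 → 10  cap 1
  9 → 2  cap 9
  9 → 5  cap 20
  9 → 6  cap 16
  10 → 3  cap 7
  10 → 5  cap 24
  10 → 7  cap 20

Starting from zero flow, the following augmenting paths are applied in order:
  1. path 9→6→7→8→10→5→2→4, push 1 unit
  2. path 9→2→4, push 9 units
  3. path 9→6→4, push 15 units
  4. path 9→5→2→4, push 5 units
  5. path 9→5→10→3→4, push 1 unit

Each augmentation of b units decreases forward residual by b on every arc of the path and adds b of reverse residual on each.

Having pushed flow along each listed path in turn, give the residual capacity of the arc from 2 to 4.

Residual capacity of (2,4): 5

after path 1 (9→6→7→8→10→5→2→4, push 1): res(2,4)=19
after path 2 (9→2→4, push 9): res(2,4)=10
after path 3 (9→6→4, push 15): res(2,4)=10
after path 4 (9→5→2→4, push 5): res(2,4)=5
after path 5 (9→5→10→3→4, push 1): res(2,4)=5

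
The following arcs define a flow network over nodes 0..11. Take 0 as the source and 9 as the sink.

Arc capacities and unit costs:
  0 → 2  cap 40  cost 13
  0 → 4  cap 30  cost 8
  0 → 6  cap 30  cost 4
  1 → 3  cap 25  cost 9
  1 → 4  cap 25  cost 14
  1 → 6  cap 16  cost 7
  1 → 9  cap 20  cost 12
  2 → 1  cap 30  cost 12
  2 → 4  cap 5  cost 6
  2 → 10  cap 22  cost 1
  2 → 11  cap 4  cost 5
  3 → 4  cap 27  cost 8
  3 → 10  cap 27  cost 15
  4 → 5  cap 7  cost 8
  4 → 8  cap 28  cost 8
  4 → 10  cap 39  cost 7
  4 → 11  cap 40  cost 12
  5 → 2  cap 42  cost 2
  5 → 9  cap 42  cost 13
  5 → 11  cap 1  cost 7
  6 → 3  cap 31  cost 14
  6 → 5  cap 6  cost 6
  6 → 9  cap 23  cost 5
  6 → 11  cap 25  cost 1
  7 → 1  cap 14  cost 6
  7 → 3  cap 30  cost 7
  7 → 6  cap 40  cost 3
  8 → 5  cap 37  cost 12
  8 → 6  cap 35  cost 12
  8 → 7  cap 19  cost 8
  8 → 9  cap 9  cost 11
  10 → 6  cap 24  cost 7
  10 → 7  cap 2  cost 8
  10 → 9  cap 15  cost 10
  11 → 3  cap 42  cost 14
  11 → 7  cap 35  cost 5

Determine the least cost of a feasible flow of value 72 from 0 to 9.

Minimum cost for 72 units: 1586

shortest-cost path #1: 0→6→9 push 23 @ unit cost 9 (adds 207)
shortest-cost path #2: 0→6→5→9 push 6 @ unit cost 23 (adds 138)
shortest-cost path #3: 0→2→10→9 push 15 @ unit cost 24 (adds 360)
shortest-cost path #4: 0→4→8→9 push 9 @ unit cost 27 (adds 243)
shortest-cost path #5: 0→6→11→7→1→9 push 1 @ unit cost 28 (adds 28)
shortest-cost path #6: 0→4→5→9 push 7 @ unit cost 29 (adds 203)
shortest-cost path #7: 0→2→1→9 push 11 @ unit cost 37 (adds 407)
total cost = 1586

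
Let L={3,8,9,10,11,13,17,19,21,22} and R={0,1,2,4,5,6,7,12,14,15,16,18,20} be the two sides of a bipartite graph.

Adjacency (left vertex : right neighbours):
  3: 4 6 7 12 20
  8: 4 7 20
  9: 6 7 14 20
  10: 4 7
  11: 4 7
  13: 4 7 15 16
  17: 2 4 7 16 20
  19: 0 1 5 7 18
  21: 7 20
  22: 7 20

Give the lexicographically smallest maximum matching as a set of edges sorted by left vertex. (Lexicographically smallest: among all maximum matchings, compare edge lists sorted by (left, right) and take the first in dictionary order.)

Lex-smallest maximum matching: {(3,6), (8,4), (9,14), (10,7), (13,15), (17,2), (19,0), (21,20)}

|M| = 8 (so the lex-smallest maximum matching has 8 edges)
process left vertices in ascending order; for each, take the smallest-labelled available neighbour that still permits 8 edges overall, or leave it unmatched if none does
lex-smallest matching: {3-6, 8-4, 9-14, 10-7, 13-15, 17-2, 19-0, 21-20}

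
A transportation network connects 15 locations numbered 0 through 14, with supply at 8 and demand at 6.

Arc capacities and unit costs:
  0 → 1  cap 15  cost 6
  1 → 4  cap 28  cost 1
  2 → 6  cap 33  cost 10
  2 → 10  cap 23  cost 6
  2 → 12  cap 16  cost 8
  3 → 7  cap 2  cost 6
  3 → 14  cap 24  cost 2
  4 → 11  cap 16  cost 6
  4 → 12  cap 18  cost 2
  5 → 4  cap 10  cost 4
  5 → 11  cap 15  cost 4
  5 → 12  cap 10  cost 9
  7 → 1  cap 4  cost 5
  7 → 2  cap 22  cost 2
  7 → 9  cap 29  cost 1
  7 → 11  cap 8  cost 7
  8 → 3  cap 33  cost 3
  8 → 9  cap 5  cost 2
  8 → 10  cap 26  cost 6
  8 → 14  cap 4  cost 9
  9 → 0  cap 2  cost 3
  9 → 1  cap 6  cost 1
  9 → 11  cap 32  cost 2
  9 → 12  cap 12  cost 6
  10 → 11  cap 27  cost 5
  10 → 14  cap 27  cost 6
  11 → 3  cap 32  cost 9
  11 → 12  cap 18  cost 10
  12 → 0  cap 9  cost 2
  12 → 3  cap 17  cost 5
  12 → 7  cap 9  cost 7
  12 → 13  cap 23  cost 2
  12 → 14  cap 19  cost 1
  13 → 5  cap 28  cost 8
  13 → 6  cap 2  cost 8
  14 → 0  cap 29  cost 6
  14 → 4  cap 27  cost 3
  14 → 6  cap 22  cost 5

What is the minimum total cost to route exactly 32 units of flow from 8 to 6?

Minimum cost for 32 units: 460

shortest-cost path #1: 8→3→14→6 push 22 @ unit cost 10 (adds 220)
shortest-cost path #2: 8→9→1→4→12→13→6 push 2 @ unit cost 16 (adds 32)
shortest-cost path #3: 8→3→7→2→6 push 2 @ unit cost 21 (adds 42)
shortest-cost path #4: 8→9→1→4→12→7→2→6 push 3 @ unit cost 25 (adds 75)
shortest-cost path #5: 8→3→14→4→12→7→2→6 push 2 @ unit cost 29 (adds 58)
shortest-cost path #6: 8→14→4→12→7→2→6 push 1 @ unit cost 33 (adds 33)
total cost = 460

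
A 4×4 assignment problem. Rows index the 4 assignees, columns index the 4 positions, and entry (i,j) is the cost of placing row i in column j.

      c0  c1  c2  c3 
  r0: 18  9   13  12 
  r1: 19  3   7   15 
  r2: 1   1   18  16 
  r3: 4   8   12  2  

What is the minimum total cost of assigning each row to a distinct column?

one of 2 optimal assignments: row0→col1 (cost 9), row1→col2 (cost 7), row2→col0 (cost 1), row3→col3 (cost 2)
total = 9 + 7 + 1 + 2 = 19

Minimum assignment cost: 19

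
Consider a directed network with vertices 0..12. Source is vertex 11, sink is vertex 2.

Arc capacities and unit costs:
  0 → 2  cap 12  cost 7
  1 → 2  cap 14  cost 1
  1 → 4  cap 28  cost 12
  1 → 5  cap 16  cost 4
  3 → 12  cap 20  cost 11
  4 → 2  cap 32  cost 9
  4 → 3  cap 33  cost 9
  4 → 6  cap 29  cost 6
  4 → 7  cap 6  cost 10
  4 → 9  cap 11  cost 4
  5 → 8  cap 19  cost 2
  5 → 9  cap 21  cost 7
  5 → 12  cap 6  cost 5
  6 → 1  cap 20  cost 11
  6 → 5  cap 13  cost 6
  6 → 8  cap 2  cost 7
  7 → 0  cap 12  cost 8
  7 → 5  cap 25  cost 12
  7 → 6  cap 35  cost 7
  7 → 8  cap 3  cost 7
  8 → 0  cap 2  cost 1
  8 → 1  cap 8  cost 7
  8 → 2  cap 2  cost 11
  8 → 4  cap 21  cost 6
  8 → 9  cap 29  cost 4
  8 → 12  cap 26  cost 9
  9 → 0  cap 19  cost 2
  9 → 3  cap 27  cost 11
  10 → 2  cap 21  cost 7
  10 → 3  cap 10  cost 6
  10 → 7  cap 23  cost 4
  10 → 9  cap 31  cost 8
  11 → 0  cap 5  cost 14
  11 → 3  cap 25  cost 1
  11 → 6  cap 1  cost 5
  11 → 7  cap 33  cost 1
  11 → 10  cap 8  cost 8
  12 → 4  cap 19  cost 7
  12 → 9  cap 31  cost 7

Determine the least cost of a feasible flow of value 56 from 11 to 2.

shortest-cost path #1: 11→10→2 push 8 @ unit cost 15 (adds 120)
shortest-cost path #2: 11→7→0→2 push 12 @ unit cost 16 (adds 192)
shortest-cost path #3: 11→7→8→1→2 push 3 @ unit cost 16 (adds 48)
shortest-cost path #4: 11→6→1→2 push 1 @ unit cost 17 (adds 17)
shortest-cost path #5: 11→7→6→1→2 push 10 @ unit cost 20 (adds 200)
shortest-cost path #6: 11→7→6→1→8→2 push 2 @ unit cost 23 (adds 46)
shortest-cost path #7: 11→7→6→1→8→4→2 push 1 @ unit cost 27 (adds 27)
shortest-cost path #8: 11→3→12→4→2 push 19 @ unit cost 28 (adds 532)
total cost = 1182

Minimum cost for 56 units: 1182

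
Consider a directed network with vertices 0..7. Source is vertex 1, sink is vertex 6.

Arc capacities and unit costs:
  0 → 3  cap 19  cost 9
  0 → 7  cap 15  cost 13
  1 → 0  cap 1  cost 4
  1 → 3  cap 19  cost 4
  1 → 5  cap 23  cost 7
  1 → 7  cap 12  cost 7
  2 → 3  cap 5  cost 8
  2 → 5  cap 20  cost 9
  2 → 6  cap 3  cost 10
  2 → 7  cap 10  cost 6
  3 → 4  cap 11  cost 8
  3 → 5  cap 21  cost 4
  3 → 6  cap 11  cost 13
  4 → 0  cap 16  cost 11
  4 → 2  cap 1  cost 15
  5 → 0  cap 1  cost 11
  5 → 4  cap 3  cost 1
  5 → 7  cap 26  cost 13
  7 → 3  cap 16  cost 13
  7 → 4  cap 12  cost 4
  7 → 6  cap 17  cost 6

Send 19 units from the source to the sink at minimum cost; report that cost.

shortest-cost path #1: 1→7→6 push 12 @ unit cost 13 (adds 156)
shortest-cost path #2: 1→3→6 push 7 @ unit cost 17 (adds 119)
total cost = 275

Minimum cost for 19 units: 275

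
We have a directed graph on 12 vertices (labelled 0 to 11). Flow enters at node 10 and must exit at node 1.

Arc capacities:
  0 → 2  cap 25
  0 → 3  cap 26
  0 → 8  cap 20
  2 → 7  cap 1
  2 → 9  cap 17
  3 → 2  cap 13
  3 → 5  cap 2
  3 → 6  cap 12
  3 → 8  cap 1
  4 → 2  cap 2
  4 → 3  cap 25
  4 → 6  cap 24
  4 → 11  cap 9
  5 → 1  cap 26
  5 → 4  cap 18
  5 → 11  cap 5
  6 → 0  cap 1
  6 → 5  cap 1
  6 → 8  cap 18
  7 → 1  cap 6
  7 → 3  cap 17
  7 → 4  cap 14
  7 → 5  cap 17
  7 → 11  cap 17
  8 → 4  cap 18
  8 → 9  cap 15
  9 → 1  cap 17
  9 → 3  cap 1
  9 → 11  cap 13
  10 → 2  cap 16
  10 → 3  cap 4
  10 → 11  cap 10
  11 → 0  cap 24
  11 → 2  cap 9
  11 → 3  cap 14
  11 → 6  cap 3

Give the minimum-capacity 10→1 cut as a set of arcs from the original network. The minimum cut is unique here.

augment #1: 10→2→7→1 push 1
augment #2: 10→2→9→1 push 15
augment #3: 10→3→5→1 push 2
augment #4: 10→3→2→9→1 push 2
augment #5: 10→11→6→5→1 push 1
max flow = 21; residual-reachable set from 10 gives S-side
cut edges (S→T): {(2,7), (3,5), (6,5), (9,1)} total cap 21

Min-cut arcs: {(2,7), (3,5), (6,5), (9,1)} (total capacity 21)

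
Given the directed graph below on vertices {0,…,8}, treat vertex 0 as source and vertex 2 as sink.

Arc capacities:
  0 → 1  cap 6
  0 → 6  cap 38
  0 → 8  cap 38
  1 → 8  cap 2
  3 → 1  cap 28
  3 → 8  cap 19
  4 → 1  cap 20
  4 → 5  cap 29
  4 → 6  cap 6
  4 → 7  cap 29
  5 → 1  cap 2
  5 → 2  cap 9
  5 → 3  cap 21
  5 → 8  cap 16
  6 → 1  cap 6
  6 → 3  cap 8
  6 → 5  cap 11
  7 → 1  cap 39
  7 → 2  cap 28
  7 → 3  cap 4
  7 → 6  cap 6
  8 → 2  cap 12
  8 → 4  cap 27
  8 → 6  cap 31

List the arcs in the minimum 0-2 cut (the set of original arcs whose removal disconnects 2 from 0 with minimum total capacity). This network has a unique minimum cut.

augment #1: 0→8→2 push 12
augment #2: 0→6→5→2 push 9
augment #3: 0→8→4→7→2 push 26
augment #4: 0→1→8→4→7→2 push 1
max flow = 48; residual-reachable set from 0 gives S-side
cut edges (S→T): {(5,2), (8,2), (8,4)} total cap 48

Min-cut arcs: {(5,2), (8,2), (8,4)} (total capacity 48)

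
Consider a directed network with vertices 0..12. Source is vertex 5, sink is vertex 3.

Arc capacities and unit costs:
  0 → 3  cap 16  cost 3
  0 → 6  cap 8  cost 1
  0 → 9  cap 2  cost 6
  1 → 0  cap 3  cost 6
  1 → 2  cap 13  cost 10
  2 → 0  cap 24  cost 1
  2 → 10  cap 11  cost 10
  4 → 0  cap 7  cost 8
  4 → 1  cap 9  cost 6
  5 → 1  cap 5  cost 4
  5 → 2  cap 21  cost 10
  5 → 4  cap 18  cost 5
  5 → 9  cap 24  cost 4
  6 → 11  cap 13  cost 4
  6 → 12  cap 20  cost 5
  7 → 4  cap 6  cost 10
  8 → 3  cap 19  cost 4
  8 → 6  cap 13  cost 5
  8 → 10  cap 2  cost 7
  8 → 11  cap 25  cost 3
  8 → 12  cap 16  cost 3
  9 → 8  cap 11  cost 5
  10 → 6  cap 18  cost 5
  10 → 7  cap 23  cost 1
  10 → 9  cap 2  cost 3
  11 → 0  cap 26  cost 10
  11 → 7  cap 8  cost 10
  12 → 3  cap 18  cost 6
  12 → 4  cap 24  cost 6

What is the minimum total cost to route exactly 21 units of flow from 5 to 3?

shortest-cost path #1: 5→9→8→3 push 11 @ unit cost 13 (adds 143)
shortest-cost path #2: 5→1→0→3 push 3 @ unit cost 13 (adds 39)
shortest-cost path #3: 5→2→0→3 push 7 @ unit cost 14 (adds 98)
total cost = 280

Minimum cost for 21 units: 280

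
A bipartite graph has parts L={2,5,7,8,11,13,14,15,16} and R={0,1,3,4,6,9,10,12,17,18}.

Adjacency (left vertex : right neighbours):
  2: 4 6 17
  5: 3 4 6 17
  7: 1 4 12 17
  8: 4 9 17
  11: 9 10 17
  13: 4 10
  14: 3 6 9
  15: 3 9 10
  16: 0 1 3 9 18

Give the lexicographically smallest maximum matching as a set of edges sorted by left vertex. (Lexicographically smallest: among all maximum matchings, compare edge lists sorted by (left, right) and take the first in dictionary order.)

Lex-smallest maximum matching: {(2,4), (5,3), (7,1), (8,9), (11,17), (13,10), (14,6), (16,0)}

|M| = 8 (so the lex-smallest maximum matching has 8 edges)
process left vertices in ascending order; for each, take the smallest-labelled available neighbour that still permits 8 edges overall, or leave it unmatched if none does
lex-smallest matching: {2-4, 5-3, 7-1, 8-9, 11-17, 13-10, 14-6, 16-0}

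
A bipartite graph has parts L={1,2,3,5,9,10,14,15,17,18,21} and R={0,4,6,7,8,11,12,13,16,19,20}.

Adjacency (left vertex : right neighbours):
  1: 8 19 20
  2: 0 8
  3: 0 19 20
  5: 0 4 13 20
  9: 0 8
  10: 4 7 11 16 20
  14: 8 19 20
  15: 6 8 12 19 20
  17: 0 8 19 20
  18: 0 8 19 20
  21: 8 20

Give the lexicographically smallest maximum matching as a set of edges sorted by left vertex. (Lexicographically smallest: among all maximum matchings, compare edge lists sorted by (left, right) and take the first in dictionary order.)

|M| = 7 (so the lex-smallest maximum matching has 7 edges)
process left vertices in ascending order; for each, take the smallest-labelled available neighbour that still permits 7 edges overall, or leave it unmatched if none does
lex-smallest matching: {1-8, 2-0, 3-19, 5-4, 10-7, 14-20, 15-6}

Lex-smallest maximum matching: {(1,8), (2,0), (3,19), (5,4), (10,7), (14,20), (15,6)}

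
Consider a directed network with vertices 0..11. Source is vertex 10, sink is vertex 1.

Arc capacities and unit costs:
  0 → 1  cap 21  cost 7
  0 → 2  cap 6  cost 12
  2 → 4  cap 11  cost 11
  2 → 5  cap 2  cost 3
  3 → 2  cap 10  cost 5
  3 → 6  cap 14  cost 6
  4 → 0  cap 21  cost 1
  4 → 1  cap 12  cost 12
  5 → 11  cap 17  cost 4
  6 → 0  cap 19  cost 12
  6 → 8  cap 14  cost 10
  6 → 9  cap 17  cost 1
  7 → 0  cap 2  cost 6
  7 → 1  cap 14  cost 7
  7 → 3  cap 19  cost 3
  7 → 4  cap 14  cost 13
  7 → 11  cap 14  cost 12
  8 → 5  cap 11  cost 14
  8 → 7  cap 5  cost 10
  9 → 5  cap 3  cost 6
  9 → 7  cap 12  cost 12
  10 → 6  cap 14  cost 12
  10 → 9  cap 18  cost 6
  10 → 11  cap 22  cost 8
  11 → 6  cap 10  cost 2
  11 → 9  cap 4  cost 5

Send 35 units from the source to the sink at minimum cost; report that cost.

Minimum cost for 35 units: 1037

shortest-cost path #1: 10→9→7→1 push 12 @ unit cost 25 (adds 300)
shortest-cost path #2: 10→11→6→0→1 push 10 @ unit cost 29 (adds 290)
shortest-cost path #3: 10→6→0→1 push 9 @ unit cost 31 (adds 279)
shortest-cost path #4: 10→6→8→7→1 push 2 @ unit cost 39 (adds 78)
shortest-cost path #5: 10→6→8→7→0→1 push 2 @ unit cost 45 (adds 90)
total cost = 1037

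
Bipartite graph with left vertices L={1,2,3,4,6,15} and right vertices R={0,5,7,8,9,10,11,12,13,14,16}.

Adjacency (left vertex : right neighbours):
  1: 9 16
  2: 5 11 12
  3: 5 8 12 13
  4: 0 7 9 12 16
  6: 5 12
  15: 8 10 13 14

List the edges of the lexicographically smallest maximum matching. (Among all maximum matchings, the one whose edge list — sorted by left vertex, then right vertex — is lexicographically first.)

Lex-smallest maximum matching: {(1,9), (2,5), (3,8), (4,0), (6,12), (15,10)}

|M| = 6 (so the lex-smallest maximum matching has 6 edges)
process left vertices in ascending order; for each, take the smallest-labelled available neighbour that still permits 6 edges overall, or leave it unmatched if none does
lex-smallest matching: {1-9, 2-5, 3-8, 4-0, 6-12, 15-10}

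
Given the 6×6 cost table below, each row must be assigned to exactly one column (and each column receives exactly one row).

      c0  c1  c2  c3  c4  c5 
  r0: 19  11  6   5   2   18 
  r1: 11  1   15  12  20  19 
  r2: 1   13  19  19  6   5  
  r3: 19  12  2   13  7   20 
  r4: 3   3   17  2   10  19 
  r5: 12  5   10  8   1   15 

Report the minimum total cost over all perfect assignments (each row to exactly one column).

Minimum assignment cost: 17

optimal assignment: row0→col3 (cost 5), row1→col1 (cost 1), row2→col5 (cost 5), row3→col2 (cost 2), row4→col0 (cost 3), row5→col4 (cost 1)
total = 5 + 1 + 5 + 2 + 3 + 1 = 17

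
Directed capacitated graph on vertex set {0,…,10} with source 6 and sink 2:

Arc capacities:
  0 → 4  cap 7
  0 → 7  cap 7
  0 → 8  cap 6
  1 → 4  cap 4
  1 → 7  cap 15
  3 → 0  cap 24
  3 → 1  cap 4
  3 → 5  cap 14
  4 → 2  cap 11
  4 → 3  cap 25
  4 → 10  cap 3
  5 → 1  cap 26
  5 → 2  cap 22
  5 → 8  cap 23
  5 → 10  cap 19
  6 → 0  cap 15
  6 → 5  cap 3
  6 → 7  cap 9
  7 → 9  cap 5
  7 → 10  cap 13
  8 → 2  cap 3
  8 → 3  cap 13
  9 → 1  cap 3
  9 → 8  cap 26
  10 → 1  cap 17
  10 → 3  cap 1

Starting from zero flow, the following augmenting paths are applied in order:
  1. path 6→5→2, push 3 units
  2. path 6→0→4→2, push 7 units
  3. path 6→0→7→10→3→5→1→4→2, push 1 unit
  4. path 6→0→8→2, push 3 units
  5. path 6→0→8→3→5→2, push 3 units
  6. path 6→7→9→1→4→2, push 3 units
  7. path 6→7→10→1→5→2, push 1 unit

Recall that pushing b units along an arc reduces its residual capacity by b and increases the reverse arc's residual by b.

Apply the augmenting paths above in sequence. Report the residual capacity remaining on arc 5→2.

after path 1 (6→5→2, push 3): res(5,2)=19
after path 2 (6→0→4→2, push 7): res(5,2)=19
after path 3 (6→0→7→10→3→5→1→4→2, push 1): res(5,2)=19
after path 4 (6→0→8→2, push 3): res(5,2)=19
after path 5 (6→0→8→3→5→2, push 3): res(5,2)=16
after path 6 (6→7→9→1→4→2, push 3): res(5,2)=16
after path 7 (6→7→10→1→5→2, push 1): res(5,2)=15

Residual capacity of (5,2): 15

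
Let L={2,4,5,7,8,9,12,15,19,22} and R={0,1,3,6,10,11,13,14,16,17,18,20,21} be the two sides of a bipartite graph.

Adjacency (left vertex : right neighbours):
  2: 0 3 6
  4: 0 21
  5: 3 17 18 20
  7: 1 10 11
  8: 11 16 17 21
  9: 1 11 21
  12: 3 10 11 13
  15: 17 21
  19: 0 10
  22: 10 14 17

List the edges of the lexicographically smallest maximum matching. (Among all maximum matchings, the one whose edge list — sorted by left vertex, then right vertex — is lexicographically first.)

Lex-smallest maximum matching: {(2,0), (4,21), (5,3), (7,1), (8,16), (9,11), (12,13), (15,17), (19,10), (22,14)}

|M| = 10 (so the lex-smallest maximum matching has 10 edges)
process left vertices in ascending order; for each, take the smallest-labelled available neighbour that still permits 10 edges overall, or leave it unmatched if none does
lex-smallest matching: {2-0, 4-21, 5-3, 7-1, 8-16, 9-11, 12-13, 15-17, 19-10, 22-14}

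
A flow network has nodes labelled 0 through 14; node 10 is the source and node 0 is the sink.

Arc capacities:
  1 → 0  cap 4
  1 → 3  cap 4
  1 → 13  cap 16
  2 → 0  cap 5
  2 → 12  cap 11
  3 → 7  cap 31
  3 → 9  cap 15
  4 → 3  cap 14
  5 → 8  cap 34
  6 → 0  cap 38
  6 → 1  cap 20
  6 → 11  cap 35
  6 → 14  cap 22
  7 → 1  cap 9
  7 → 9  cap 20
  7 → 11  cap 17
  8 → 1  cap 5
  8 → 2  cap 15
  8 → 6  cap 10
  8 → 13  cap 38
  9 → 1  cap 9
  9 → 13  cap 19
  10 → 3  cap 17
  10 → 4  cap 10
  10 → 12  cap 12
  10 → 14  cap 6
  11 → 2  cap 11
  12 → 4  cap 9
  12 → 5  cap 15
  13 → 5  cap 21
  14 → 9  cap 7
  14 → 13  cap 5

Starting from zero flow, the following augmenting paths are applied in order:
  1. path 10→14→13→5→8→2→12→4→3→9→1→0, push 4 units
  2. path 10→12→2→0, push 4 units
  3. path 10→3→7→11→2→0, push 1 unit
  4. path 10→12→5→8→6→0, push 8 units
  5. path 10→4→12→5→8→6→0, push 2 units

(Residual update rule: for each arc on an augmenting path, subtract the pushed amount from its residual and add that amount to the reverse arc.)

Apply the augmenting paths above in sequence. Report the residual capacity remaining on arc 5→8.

after path 1 (10→14→13→5→8→2→12→4→3→9→1→0, push 4): res(5,8)=30
after path 2 (10→12→2→0, push 4): res(5,8)=30
after path 3 (10→3→7→11→2→0, push 1): res(5,8)=30
after path 4 (10→12→5→8→6→0, push 8): res(5,8)=22
after path 5 (10→4→12→5→8→6→0, push 2): res(5,8)=20

Residual capacity of (5,8): 20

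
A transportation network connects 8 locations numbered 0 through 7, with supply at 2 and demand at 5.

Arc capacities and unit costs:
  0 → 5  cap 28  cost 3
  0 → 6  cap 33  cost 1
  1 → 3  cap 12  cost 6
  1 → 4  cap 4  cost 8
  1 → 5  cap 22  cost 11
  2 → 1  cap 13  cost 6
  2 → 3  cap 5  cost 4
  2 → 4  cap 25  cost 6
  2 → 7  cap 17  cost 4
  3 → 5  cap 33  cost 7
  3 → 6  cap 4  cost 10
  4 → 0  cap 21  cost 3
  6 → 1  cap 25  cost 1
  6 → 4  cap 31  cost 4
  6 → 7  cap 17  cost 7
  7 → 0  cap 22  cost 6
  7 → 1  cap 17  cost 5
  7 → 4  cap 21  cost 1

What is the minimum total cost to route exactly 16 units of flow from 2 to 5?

Minimum cost for 16 units: 176

shortest-cost path #1: 2→3→5 push 5 @ unit cost 11 (adds 55)
shortest-cost path #2: 2→7→4→0→5 push 11 @ unit cost 11 (adds 121)
total cost = 176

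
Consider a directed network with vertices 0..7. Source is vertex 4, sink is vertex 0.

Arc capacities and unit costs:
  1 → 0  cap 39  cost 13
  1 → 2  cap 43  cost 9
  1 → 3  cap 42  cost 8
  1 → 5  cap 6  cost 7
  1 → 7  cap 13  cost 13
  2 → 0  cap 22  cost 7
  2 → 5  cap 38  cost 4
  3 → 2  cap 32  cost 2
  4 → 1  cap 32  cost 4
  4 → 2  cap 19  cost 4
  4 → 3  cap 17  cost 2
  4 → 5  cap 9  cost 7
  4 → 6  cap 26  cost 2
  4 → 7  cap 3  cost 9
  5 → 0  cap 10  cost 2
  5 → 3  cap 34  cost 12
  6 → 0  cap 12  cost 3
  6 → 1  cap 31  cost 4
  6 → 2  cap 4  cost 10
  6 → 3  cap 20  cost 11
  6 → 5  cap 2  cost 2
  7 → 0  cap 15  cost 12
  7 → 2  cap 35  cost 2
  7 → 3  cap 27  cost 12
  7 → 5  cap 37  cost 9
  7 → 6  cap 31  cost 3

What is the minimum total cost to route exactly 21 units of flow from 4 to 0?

Minimum cost for 21 units: 135

shortest-cost path #1: 4→6→0 push 12 @ unit cost 5 (adds 60)
shortest-cost path #2: 4→6→5→0 push 2 @ unit cost 6 (adds 12)
shortest-cost path #3: 4→5→0 push 7 @ unit cost 9 (adds 63)
total cost = 135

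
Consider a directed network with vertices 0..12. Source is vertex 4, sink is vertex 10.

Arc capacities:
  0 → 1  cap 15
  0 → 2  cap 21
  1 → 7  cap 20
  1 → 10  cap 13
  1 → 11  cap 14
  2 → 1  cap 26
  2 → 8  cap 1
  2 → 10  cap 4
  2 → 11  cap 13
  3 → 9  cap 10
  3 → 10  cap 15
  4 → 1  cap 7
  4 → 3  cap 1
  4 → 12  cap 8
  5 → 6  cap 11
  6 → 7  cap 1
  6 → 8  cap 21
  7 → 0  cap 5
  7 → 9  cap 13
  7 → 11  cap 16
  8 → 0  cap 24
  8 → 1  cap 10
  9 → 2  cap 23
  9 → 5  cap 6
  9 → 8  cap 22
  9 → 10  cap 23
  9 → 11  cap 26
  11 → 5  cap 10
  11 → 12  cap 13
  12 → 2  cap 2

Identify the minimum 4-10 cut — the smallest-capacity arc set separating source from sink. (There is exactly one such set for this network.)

augment #1: 4→1→10 push 7
augment #2: 4→3→10 push 1
augment #3: 4→12→2→10 push 2
max flow = 10; residual-reachable set from 4 gives S-side
cut edges (S→T): {(4,1), (4,3), (12,2)} total cap 10

Min-cut arcs: {(4,1), (4,3), (12,2)} (total capacity 10)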